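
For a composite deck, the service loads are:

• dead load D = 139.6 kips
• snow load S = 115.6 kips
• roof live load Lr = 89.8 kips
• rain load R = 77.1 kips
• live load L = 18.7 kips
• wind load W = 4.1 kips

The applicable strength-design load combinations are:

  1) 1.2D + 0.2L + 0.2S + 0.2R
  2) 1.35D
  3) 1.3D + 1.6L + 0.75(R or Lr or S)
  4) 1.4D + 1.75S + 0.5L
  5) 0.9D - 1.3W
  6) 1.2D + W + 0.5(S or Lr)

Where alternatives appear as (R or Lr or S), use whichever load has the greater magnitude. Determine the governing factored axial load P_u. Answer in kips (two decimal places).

407.09 kips

(R or Lr or S) → S = 115.6 kips; (S or Lr) → S = 115.6 kips.
1) 1.2(139.6) + 0.2(18.7) + 0.2(115.6) + 0.2(77.1) = 167.52 + 3.74 + 23.12 + 15.42 = 209.80
2) 1.35(139.6) = 188.46
3) 1.3(139.6) + 1.6(18.7) + 0.75(115.6) = 181.48 + 29.92 + 86.70 = 298.10
4) 1.4(139.6) + 1.75(115.6) + 0.5(18.7) = 195.44 + 202.30 + 9.35 = 407.09
5) 0.9(139.6) - 1.3(4.1) = 125.64 - 5.33 = 120.31
6) 1.2(139.6) + 1.0(4.1) + 0.5(115.6) = 167.52 + 4.10 + 57.80 = 229.42
Maximum is from combination 4.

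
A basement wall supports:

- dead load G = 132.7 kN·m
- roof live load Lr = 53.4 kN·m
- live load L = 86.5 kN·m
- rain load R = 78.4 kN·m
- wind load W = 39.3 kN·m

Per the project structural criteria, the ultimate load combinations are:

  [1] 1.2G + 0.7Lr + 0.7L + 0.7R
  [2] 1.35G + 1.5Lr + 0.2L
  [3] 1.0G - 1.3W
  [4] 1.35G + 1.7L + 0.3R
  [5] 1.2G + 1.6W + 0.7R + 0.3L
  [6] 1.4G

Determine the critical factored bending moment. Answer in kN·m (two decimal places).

349.72 kN·m

[1] 1.2(132.7) + 0.7(53.4) + 0.7(86.5) + 0.7(78.4) = 159.24 + 37.38 + 60.55 + 54.88 = 312.05
[2] 1.35(132.7) + 1.5(53.4) + 0.2(86.5) = 179.15 + 80.10 + 17.30 = 276.55
[3] 1.0(132.7) - 1.3(39.3) = 132.70 - 51.09 = 81.61
[4] 1.35(132.7) + 1.7(86.5) + 0.3(78.4) = 179.15 + 147.05 + 23.52 = 349.72
[5] 1.2(132.7) + 1.6(39.3) + 0.7(78.4) + 0.3(86.5) = 159.24 + 62.88 + 54.88 + 25.95 = 302.95
[6] 1.4(132.7) = 185.78
The controlling combination is 4, giving 349.72 kN·m.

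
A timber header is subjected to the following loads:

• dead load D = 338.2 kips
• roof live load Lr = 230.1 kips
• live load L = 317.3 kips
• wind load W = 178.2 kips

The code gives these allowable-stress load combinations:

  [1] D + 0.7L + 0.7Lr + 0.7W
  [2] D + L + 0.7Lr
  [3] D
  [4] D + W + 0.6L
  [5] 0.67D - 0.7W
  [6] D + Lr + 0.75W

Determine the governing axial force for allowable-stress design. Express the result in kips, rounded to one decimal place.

846.1 kips

[1] 1.0(338.2) + 0.7(317.3) + 0.7(230.1) + 0.7(178.2) = 338.2 + 222.1 + 161.1 + 124.7 = 846.1
[2] 1.0(338.2) + 1.0(317.3) + 0.7(230.1) = 338.2 + 317.3 + 161.1 = 816.6
[3] 1.0(338.2) = 338.2
[4] 1.0(338.2) + 1.0(178.2) + 0.6(317.3) = 338.2 + 178.2 + 190.4 = 706.8
[5] 0.67(338.2) - 0.7(178.2) = 226.6 - 124.7 = 101.9
[6] 1.0(338.2) + 1.0(230.1) + 0.75(178.2) = 338.2 + 230.1 + 133.7 = 702.0
Combination 1 governs: P = 846.1 kips.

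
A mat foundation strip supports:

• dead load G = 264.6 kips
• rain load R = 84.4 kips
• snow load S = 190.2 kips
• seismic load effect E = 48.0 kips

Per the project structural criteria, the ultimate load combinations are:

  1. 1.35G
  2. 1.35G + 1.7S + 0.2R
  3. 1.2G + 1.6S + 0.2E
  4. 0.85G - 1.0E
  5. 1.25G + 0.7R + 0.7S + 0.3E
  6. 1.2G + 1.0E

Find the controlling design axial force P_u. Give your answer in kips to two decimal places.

1. 1.35(264.6) = 357.21
2. 1.35(264.6) + 1.7(190.2) + 0.2(84.4) = 697.43
3. 1.2(264.6) + 1.6(190.2) + 0.2(48.0) = 631.44
4. 0.85(264.6) - 1.0(48.0) = 176.91
5. 1.25(264.6) + 0.7(84.4) + 0.7(190.2) + 0.3(48.0) = 537.37
6. 1.2(264.6) + 1.0(48.0) = 365.52
Maximum is from combination 2.

697.43 kips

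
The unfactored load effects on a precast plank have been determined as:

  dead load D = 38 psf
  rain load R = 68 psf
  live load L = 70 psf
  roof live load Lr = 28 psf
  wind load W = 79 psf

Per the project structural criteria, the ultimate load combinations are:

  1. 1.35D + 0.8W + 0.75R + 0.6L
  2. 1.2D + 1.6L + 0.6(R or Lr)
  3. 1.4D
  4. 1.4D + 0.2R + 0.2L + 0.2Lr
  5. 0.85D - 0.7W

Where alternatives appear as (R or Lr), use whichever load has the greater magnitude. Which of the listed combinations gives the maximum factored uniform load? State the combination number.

Combination 1

(R or Lr) → R = 68 psf.
1. 1.35(38) + 0.8(79) + 0.75(68) + 0.6(70) = 51.30 + 63.20 + 51.00 + 42.00 = 207.50
2. 1.2(38) + 1.6(70) + 0.6(68) = 45.60 + 112.00 + 40.80 = 198.40
3. 1.4(38) = 53.20
4. 1.4(38) + 0.2(68) + 0.2(70) + 0.2(28) = 53.20 + 13.60 + 14.00 + 5.60 = 86.40
5. 0.85(38) - 0.7(79) = 32.30 - 55.30 = -23.00
The largest value is 207.50 psf from combination 1.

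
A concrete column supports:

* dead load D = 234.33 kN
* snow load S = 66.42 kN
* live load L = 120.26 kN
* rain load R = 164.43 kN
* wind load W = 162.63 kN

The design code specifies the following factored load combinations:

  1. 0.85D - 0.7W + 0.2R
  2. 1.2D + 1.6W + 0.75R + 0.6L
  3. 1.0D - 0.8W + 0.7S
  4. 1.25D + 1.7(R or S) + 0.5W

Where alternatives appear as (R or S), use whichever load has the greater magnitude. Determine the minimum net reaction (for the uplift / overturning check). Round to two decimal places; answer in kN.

118.23 kN

(R or S) → R = 164.43 kN.
1. 0.85(234.33) - 0.7(162.63) + 0.2(164.43) = 118.23
2. 1.2(234.33) + 1.6(162.63) + 0.75(164.43) + 0.6(120.26) = 736.88
3. 1.0(234.33) - 0.8(162.63) + 0.7(66.42) = 150.72
4. 1.25(234.33) + 1.7(164.43) + 0.5(162.63) = 653.76
Combination 1 gives the minimum: 118.23 kN.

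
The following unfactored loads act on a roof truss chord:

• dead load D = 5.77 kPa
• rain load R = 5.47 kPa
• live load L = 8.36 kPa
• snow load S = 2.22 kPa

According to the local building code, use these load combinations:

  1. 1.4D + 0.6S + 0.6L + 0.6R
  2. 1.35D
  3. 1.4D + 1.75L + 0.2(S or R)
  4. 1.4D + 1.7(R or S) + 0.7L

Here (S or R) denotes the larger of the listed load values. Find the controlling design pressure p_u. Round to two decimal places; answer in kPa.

(S or R) → R = 5.47 kPa; (R or S) → R = 5.47 kPa.
1. 1.4(5.77) + 0.6(2.22) + 0.6(8.36) + 0.6(5.47) = 8.08 + 1.33 + 5.02 + 3.28 = 17.71
2. 1.35(5.77) = 7.79
3. 1.4(5.77) + 1.75(8.36) + 0.2(5.47) = 8.08 + 14.63 + 1.09 = 23.80
4. 1.4(5.77) + 1.7(5.47) + 0.7(8.36) = 8.08 + 9.30 + 5.85 = 23.23
The controlling combination is 3, giving 23.80 kPa.

23.80 kPa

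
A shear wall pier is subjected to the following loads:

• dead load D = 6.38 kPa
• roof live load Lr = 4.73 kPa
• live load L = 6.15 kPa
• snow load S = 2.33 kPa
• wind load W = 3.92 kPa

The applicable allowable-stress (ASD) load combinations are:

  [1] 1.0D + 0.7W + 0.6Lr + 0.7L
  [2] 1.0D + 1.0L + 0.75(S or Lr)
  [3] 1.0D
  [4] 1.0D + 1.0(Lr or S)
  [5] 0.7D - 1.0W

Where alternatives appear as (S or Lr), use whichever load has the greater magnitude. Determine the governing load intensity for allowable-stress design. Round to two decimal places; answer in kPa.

(S or Lr) → Lr = 4.73 kPa; (Lr or S) → Lr = 4.73 kPa.
[1] 1.0(6.38) + 0.7(3.92) + 0.6(4.73) + 0.7(6.15) = 16.27
[2] 1.0(6.38) + 1.0(6.15) + 0.75(4.73) = 16.08
[3] 1.0(6.38) = 6.38
[4] 1.0(6.38) + 1.0(4.73) = 11.11
[5] 0.7(6.38) - 1.0(3.92) = 0.55
Maximum is from combination 1.

16.27 kPa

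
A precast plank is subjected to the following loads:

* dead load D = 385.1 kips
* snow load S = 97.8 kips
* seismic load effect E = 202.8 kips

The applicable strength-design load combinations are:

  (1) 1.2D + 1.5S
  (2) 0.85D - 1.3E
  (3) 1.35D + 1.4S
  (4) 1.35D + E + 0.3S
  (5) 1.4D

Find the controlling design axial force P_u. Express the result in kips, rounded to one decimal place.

752.0 kips

(1) 1.2(385.1) + 1.5(97.8) = 608.8
(2) 0.85(385.1) - 1.3(202.8) = 63.7
(3) 1.35(385.1) + 1.4(97.8) = 656.8
(4) 1.35(385.1) + 1.0(202.8) + 0.3(97.8) = 752.0
(5) 1.4(385.1) = 539.1
The controlling combination is 4, giving 752.0 kips.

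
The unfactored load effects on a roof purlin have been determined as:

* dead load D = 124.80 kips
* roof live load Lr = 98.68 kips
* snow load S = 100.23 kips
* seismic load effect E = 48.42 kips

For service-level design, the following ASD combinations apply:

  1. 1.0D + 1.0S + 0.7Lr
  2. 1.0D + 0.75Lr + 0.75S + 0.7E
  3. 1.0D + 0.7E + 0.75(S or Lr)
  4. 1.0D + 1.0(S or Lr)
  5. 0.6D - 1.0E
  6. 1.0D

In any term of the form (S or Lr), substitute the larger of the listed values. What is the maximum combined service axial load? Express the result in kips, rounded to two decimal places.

307.88 kips

(S or Lr) → S = 100.23 kips.
1. 1.0(124.80) + 1.0(100.23) + 0.7(98.68) = 294.11
2. 1.0(124.80) + 0.75(98.68) + 0.75(100.23) + 0.7(48.42) = 307.88
3. 1.0(124.80) + 0.7(48.42) + 0.75(100.23) = 233.87
4. 1.0(124.80) + 1.0(100.23) = 225.03
5. 0.6(124.80) - 1.0(48.42) = 26.46
6. 1.0(124.80) = 124.80
The controlling combination is 2, giving 307.88 kips.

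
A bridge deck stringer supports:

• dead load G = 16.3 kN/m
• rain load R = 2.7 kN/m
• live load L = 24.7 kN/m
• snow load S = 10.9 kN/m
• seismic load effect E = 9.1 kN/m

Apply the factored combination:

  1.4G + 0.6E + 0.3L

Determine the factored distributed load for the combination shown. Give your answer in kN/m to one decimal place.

35.7 kN/m

1.4(16.3) + 0.6(9.1) + 0.3(24.7) = 22.8 + 5.5 + 7.4 = 35.7
w_u = 35.7 kN/m.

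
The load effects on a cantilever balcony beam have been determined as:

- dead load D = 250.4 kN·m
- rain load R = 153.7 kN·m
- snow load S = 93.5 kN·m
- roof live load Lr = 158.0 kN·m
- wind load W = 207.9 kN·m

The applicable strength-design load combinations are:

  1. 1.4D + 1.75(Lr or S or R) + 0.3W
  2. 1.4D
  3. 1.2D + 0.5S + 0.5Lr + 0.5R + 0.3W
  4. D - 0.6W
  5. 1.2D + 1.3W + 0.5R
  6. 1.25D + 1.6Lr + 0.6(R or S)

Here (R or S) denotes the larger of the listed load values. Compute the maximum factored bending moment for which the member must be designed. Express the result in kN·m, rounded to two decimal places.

689.43 kN·m

(Lr or S or R) → Lr = 158.0 kN·m; (R or S) → R = 153.7 kN·m.
1. 1.4(250.4) + 1.75(158.0) + 0.3(207.9) = 350.56 + 276.50 + 62.37 = 689.43
2. 1.4(250.4) = 350.56
3. 1.2(250.4) + 0.5(93.5) + 0.5(158.0) + 0.5(153.7) + 0.3(207.9) = 300.48 + 46.75 + 79.00 + 76.85 + 62.37 = 565.45
4. 1.0(250.4) - 0.6(207.9) = 250.40 - 124.74 = 125.66
5. 1.2(250.4) + 1.3(207.9) + 0.5(153.7) = 300.48 + 270.27 + 76.85 = 647.60
6. 1.25(250.4) + 1.6(158.0) + 0.6(153.7) = 313.00 + 252.80 + 92.22 = 658.02
Combination 1 governs: M_u = 689.43 kN·m.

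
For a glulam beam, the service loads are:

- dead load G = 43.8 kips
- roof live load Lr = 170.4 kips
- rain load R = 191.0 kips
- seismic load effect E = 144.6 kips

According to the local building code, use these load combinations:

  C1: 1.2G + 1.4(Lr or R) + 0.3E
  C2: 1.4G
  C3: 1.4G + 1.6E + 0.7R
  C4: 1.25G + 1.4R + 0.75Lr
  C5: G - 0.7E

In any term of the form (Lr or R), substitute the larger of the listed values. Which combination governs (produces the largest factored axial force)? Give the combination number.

(Lr or R) → R = 191.0 kips.
C1: 1.2(43.8) + 1.4(191.0) + 0.3(144.6) = 363.34
C2: 1.4(43.8) = 61.32
C3: 1.4(43.8) + 1.6(144.6) + 0.7(191.0) = 426.38
C4: 1.25(43.8) + 1.4(191.0) + 0.75(170.4) = 449.95
C5: 1.0(43.8) - 0.7(144.6) = -57.42
The largest value is 449.95 kips from combination 4.

Combination 4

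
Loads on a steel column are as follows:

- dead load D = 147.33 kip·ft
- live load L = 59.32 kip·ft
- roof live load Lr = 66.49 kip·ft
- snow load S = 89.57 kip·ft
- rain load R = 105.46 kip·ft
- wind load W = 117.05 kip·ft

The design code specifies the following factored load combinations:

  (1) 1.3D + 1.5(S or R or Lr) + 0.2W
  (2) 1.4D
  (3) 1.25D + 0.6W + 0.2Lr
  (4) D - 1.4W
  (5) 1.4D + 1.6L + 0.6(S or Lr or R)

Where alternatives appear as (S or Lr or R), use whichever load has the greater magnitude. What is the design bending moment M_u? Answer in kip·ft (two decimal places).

373.13 kip·ft

(S or R or Lr) → R = 105.46 kip·ft; (S or Lr or R) → R = 105.46 kip·ft.
(1) 1.3(147.33) + 1.5(105.46) + 0.2(117.05) = 373.13
(2) 1.4(147.33) = 206.26
(3) 1.25(147.33) + 0.6(117.05) + 0.2(66.49) = 267.69
(4) 1.0(147.33) - 1.4(117.05) = -16.54
(5) 1.4(147.33) + 1.6(59.32) + 0.6(105.46) = 364.45
Combination 1 governs: M_u = 373.13 kip·ft.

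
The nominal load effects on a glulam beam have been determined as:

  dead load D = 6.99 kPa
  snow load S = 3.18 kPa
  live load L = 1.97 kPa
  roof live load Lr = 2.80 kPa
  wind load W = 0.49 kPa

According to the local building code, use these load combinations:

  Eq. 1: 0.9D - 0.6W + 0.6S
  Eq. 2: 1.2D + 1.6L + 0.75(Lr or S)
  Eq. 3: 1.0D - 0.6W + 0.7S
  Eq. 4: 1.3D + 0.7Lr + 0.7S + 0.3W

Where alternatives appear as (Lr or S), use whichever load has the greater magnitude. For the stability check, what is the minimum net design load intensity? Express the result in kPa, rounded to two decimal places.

(Lr or S) → S = 3.18 kPa.
Eq. 1: 0.9(6.99) - 0.6(0.49) + 0.6(3.18) = 7.91
Eq. 2: 1.2(6.99) + 1.6(1.97) + 0.75(3.18) = 13.93
Eq. 3: 1.0(6.99) - 0.6(0.49) + 0.7(3.18) = 8.92
Eq. 4: 1.3(6.99) + 0.7(2.80) + 0.7(3.18) + 0.3(0.49) = 13.42
Combination 1 gives the minimum: 7.91 kPa.

7.91 kPa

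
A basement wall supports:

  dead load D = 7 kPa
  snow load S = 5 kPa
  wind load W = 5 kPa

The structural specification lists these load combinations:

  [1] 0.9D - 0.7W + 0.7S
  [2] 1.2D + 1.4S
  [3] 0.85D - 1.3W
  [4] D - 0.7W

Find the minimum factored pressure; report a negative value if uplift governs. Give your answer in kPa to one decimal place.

[1] 0.9(7) - 0.7(5) + 0.7(5) = 6.3 - 3.5 + 3.5 = 6.3
[2] 1.2(7) + 1.4(5) = 8.4 + 7.0 = 15.4
[3] 0.85(7) - 1.3(5) = -0.6
[4] 1.0(7) - 0.7(5) = 7.0 - 3.5 = 3.5
Combination 3 gives the minimum: -0.6 kPa.

-0.6 kPa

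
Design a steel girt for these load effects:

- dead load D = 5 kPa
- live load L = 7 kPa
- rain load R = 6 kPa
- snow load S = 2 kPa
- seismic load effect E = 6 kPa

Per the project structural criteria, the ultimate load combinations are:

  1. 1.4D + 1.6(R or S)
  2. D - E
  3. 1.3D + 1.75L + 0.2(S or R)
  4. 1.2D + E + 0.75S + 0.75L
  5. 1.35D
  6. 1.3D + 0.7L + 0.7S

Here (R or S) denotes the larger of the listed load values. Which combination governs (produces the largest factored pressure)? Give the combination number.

Combination 3

(R or S) → R = 6 kPa; (S or R) → R = 6 kPa.
1. 1.4(5) + 1.6(6) = 7.0 + 9.6 = 16.6
2. 1.0(5) - 1.0(6) = 5.0 - 6.0 = -1.0
3. 1.3(5) + 1.75(7) + 0.2(6) = 6.5 + 12.3 + 1.2 = 20.0
4. 1.2(5) + 1.0(6) + 0.75(2) + 0.75(7) = 6.0 + 6.0 + 1.5 + 5.3 = 18.8
5. 1.35(5) = 6.8
6. 1.3(5) + 0.7(7) + 0.7(2) = 6.5 + 4.9 + 1.4 = 12.8
The largest value is 20.0 kPa from combination 3.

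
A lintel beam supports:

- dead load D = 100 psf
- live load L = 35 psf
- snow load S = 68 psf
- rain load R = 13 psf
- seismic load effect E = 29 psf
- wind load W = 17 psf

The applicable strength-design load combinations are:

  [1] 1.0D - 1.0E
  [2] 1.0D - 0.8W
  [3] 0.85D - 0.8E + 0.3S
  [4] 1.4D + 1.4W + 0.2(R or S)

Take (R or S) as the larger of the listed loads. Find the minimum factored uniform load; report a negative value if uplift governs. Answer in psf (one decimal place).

71.0 psf

(R or S) → S = 68 psf.
[1] 1.0(100) - 1.0(29) = 100.0 - 29.0 = 71.0
[2] 1.0(100) - 0.8(17) = 100.0 - 13.6 = 86.4
[3] 0.85(100) - 0.8(29) + 0.3(68) = 85.0 - 23.2 + 20.4 = 82.2
[4] 1.4(100) + 1.4(17) + 0.2(68) = 140.0 + 23.8 + 13.6 = 177.4
Combination 1 gives the minimum: 71.0 psf.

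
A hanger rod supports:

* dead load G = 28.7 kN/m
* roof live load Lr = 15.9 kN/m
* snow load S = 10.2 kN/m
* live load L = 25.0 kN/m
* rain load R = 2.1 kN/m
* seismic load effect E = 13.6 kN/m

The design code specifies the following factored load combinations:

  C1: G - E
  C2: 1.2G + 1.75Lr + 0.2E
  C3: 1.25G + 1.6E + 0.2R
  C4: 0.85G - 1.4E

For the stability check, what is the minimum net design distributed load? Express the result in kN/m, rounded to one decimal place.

5.4 kN/m

C1: 1.0(28.7) - 1.0(13.6) = 28.7 - 13.6 = 15.1
C2: 1.2(28.7) + 1.75(15.9) + 0.2(13.6) = 65.0
C3: 1.25(28.7) + 1.6(13.6) + 0.2(2.1) = 35.9 + 21.8 + 0.4 = 58.1
C4: 0.85(28.7) - 1.4(13.6) = 24.4 - 19.0 = 5.4
Combination 4 gives the minimum: 5.4 kN/m.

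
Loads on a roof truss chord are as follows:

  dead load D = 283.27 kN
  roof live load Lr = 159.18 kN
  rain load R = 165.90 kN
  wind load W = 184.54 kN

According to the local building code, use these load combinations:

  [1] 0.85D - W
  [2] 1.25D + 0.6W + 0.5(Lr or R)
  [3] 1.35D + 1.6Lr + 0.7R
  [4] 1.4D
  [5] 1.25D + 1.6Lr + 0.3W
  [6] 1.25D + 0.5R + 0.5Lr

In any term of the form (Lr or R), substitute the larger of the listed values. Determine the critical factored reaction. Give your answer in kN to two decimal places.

753.23 kN

(Lr or R) → R = 165.90 kN.
[1] 0.85(283.27) - 1.0(184.54) = 240.78 - 184.54 = 56.24
[2] 1.25(283.27) + 0.6(184.54) + 0.5(165.90) = 354.09 + 110.72 + 82.95 = 547.76
[3] 1.35(283.27) + 1.6(159.18) + 0.7(165.90) = 382.41 + 254.69 + 116.13 = 753.23
[4] 1.4(283.27) = 396.58
[5] 1.25(283.27) + 1.6(159.18) + 0.3(184.54) = 354.09 + 254.69 + 55.36 = 664.14
[6] 1.25(283.27) + 0.5(165.90) + 0.5(159.18) = 354.09 + 82.95 + 79.59 = 516.63
Maximum is from combination 3.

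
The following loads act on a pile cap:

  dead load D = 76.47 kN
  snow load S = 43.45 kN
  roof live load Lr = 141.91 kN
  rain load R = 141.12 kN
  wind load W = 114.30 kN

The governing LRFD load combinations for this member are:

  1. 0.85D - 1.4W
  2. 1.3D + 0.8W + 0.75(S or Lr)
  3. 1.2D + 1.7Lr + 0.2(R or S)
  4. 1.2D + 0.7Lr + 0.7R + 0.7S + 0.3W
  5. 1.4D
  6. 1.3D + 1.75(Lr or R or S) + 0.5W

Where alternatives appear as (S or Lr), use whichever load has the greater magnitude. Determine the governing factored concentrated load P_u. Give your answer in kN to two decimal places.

(S or Lr) → Lr = 141.91 kN; (R or S) → R = 141.12 kN; (Lr or R or S) → Lr = 141.91 kN.
1. 0.85(76.47) - 1.4(114.30) = 65.00 - 160.02 = -95.02
2. 1.3(76.47) + 0.8(114.30) + 0.75(141.91) = 99.41 + 91.44 + 106.43 = 297.28
3. 1.2(76.47) + 1.7(141.91) + 0.2(141.12) = 361.24
4. 1.2(76.47) + 0.7(141.91) + 0.7(141.12) + 0.7(43.45) + 0.3(114.30) = 91.76 + 99.34 + 98.78 + 30.42 + 34.29 = 354.59
5. 1.4(76.47) = 107.06
6. 1.3(76.47) + 1.75(141.91) + 0.5(114.30) = 99.41 + 248.34 + 57.15 = 404.90
Maximum is from combination 6.

404.90 kN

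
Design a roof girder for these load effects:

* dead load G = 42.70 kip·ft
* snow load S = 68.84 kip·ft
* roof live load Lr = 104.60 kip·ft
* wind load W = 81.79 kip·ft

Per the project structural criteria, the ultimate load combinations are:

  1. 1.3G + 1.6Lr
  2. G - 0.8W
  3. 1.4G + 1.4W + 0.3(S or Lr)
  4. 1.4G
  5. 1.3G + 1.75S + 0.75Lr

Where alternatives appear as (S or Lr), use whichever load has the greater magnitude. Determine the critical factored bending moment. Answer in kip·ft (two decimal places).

254.43 kip·ft

(S or Lr) → Lr = 104.60 kip·ft.
1. 1.3(42.70) + 1.6(104.60) = 55.51 + 167.36 = 222.87
2. 1.0(42.70) - 0.8(81.79) = 42.70 - 65.43 = -22.73
3. 1.4(42.70) + 1.4(81.79) + 0.3(104.60) = 59.78 + 114.51 + 31.38 = 205.67
4. 1.4(42.70) = 59.78
5. 1.3(42.70) + 1.75(68.84) + 0.75(104.60) = 55.51 + 120.47 + 78.45 = 254.43
The controlling combination is 5, giving 254.43 kip·ft.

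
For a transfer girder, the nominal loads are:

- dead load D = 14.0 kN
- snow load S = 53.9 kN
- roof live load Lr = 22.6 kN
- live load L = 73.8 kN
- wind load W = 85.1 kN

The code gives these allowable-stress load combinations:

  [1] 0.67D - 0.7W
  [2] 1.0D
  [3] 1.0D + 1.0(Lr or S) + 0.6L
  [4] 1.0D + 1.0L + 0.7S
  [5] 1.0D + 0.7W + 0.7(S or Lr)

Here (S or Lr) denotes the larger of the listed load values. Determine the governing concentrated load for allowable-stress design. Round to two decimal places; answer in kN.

125.53 kN

(Lr or S) → S = 53.9 kN; (S or Lr) → S = 53.9 kN.
[1] 0.67(14.0) - 0.7(85.1) = 9.38 - 59.57 = -50.19
[2] 1.0(14.0) = 14.00
[3] 1.0(14.0) + 1.0(53.9) + 0.6(73.8) = 14.00 + 53.90 + 44.28 = 112.18
[4] 1.0(14.0) + 1.0(73.8) + 0.7(53.9) = 14.00 + 73.80 + 37.73 = 125.53
[5] 1.0(14.0) + 0.7(85.1) + 0.7(53.9) = 14.00 + 59.57 + 37.73 = 111.30
Combination 4 governs: P = 125.53 kN.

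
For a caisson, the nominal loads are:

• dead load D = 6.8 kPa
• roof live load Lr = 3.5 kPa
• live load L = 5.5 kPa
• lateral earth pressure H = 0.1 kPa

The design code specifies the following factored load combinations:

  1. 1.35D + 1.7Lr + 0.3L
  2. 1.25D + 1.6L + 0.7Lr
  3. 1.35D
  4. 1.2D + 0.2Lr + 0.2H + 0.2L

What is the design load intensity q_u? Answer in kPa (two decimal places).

1. 1.35(6.8) + 1.7(3.5) + 0.3(5.5) = 16.78
2. 1.25(6.8) + 1.6(5.5) + 0.7(3.5) = 19.75
3. 1.35(6.8) = 9.18
4. 1.2(6.8) + 0.2(3.5) + 0.2(0.1) + 0.2(5.5) = 9.98
Maximum is from combination 2.

19.75 kPa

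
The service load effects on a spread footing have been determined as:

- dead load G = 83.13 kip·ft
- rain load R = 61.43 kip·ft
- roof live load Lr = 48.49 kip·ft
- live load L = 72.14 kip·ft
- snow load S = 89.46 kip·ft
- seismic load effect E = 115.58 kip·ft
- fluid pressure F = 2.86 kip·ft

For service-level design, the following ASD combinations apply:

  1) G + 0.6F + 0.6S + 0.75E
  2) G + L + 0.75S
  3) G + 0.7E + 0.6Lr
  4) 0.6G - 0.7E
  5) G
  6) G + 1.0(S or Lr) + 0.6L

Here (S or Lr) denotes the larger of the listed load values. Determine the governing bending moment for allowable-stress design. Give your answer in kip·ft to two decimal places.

225.21 kip·ft

(S or Lr) → S = 89.46 kip·ft.
1) 1.0(83.13) + 0.6(2.86) + 0.6(89.46) + 0.75(115.58) = 225.21
2) 1.0(83.13) + 1.0(72.14) + 0.75(89.46) = 83.13 + 72.14 + 67.10 = 222.37
3) 1.0(83.13) + 0.7(115.58) + 0.6(48.49) = 83.13 + 80.91 + 29.09 = 193.13
4) 0.6(83.13) - 0.7(115.58) = 49.88 - 80.91 = -31.03
5) 1.0(83.13) = 83.13
6) 1.0(83.13) + 1.0(89.46) + 0.6(72.14) = 83.13 + 89.46 + 43.28 = 215.87
Maximum is from combination 1.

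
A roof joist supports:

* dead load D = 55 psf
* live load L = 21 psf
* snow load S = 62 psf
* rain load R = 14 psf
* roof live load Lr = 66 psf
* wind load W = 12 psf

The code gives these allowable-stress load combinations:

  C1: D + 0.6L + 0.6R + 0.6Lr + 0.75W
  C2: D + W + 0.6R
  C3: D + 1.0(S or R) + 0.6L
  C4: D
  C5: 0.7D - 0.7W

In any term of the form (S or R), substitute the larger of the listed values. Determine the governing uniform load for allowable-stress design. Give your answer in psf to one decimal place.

(S or R) → S = 62 psf.
C1: 1.0(55) + 0.6(21) + 0.6(14) + 0.6(66) + 0.75(12) = 55.0 + 12.6 + 8.4 + 39.6 + 9.0 = 124.6
C2: 1.0(55) + 1.0(12) + 0.6(14) = 55.0 + 12.0 + 8.4 = 75.4
C3: 1.0(55) + 1.0(62) + 0.6(21) = 55.0 + 62.0 + 12.6 = 129.6
C4: 1.0(55) = 55.0
C5: 0.7(55) - 0.7(12) = 38.5 - 8.4 = 30.1
Combination 3 governs: q = 129.6 psf.

129.6 psf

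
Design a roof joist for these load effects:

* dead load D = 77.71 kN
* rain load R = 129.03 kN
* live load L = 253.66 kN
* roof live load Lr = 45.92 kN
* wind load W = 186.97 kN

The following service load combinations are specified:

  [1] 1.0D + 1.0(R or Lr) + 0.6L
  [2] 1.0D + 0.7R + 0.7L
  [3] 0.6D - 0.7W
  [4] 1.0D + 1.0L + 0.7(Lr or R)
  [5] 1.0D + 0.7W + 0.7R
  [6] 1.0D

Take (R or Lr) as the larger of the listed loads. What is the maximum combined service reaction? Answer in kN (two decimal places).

421.69 kN

(R or Lr) → R = 129.03 kN; (Lr or R) → R = 129.03 kN.
[1] 1.0(77.71) + 1.0(129.03) + 0.6(253.66) = 77.71 + 129.03 + 152.20 = 358.94
[2] 1.0(77.71) + 0.7(129.03) + 0.7(253.66) = 77.71 + 90.32 + 177.56 = 345.59
[3] 0.6(77.71) - 0.7(186.97) = 46.63 - 130.88 = -84.25
[4] 1.0(77.71) + 1.0(253.66) + 0.7(129.03) = 77.71 + 253.66 + 90.32 = 421.69
[5] 1.0(77.71) + 0.7(186.97) + 0.7(129.03) = 77.71 + 130.88 + 90.32 = 298.91
[6] 1.0(77.71) = 77.71
The controlling combination is 4, giving 421.69 kN.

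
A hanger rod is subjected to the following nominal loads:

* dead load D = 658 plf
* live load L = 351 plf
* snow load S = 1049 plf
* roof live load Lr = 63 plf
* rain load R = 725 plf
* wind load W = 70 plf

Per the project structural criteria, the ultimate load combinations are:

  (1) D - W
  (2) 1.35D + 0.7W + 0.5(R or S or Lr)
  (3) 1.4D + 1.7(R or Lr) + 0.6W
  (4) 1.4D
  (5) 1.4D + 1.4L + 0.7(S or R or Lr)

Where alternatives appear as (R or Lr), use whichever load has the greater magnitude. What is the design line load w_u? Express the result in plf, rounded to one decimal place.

(R or S or Lr) → S = 1049 plf; (R or Lr) → R = 725 plf; (S or R or Lr) → S = 1049 plf.
(1) 1.0(658) - 1.0(70) = 658.0 - 70.0 = 588.0
(2) 1.35(658) + 0.7(70) + 0.5(1049) = 888.3 + 49.0 + 524.5 = 1461.8
(3) 1.4(658) + 1.7(725) + 0.6(70) = 921.2 + 1232.5 + 42.0 = 2195.7
(4) 1.4(658) = 921.2
(5) 1.4(658) + 1.4(351) + 0.7(1049) = 921.2 + 491.4 + 734.3 = 2146.9
The controlling combination is 3, giving 2195.7 plf.

2195.7 plf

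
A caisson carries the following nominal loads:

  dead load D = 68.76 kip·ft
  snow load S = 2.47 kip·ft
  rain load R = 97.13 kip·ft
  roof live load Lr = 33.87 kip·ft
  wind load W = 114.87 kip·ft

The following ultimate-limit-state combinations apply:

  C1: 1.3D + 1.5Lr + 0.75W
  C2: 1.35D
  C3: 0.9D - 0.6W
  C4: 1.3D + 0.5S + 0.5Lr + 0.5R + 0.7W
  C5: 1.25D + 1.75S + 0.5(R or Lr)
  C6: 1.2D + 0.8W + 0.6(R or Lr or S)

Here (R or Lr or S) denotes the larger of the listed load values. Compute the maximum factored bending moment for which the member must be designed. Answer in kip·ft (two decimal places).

(R or Lr) → R = 97.13 kip·ft; (R or Lr or S) → R = 97.13 kip·ft.
C1: 1.3(68.76) + 1.5(33.87) + 0.75(114.87) = 89.39 + 50.81 + 86.15 = 226.35
C2: 1.35(68.76) = 92.83
C3: 0.9(68.76) - 0.6(114.87) = 61.88 - 68.92 = -7.04
C4: 1.3(68.76) + 0.5(2.47) + 0.5(33.87) + 0.5(97.13) + 0.7(114.87) = 236.53
C5: 1.25(68.76) + 1.75(2.47) + 0.5(97.13) = 85.95 + 4.32 + 48.57 = 138.84
C6: 1.2(68.76) + 0.8(114.87) + 0.6(97.13) = 82.51 + 91.90 + 58.28 = 232.69
The controlling combination is 4, giving 236.53 kip·ft.

236.53 kip·ft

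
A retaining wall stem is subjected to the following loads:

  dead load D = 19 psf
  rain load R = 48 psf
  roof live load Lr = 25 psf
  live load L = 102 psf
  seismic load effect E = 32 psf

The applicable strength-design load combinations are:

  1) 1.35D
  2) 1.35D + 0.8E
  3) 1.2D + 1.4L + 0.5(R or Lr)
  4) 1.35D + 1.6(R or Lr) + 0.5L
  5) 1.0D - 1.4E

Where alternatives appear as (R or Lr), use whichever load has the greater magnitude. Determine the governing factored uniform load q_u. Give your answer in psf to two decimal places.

(R or Lr) → R = 48 psf.
1) 1.35(19) = 25.65
2) 1.35(19) + 0.8(32) = 25.65 + 25.60 = 51.25
3) 1.2(19) + 1.4(102) + 0.5(48) = 22.80 + 142.80 + 24.00 = 189.60
4) 1.35(19) + 1.6(48) + 0.5(102) = 25.65 + 76.80 + 51.00 = 153.45
5) 1.0(19) - 1.4(32) = 19.00 - 44.80 = -25.80
Maximum is from combination 3.

189.60 psf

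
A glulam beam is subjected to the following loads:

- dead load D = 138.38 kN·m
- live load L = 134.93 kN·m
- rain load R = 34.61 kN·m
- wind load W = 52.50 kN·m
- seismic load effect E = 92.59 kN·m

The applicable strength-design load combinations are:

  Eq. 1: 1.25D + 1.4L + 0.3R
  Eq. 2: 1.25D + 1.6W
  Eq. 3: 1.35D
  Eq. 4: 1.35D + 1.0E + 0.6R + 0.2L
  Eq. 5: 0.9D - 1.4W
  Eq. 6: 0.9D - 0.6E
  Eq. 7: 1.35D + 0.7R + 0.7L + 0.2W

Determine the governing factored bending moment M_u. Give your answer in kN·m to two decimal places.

372.26 kN·m

Eq. 1: 1.25(138.38) + 1.4(134.93) + 0.3(34.61) = 172.98 + 188.90 + 10.38 = 372.26
Eq. 2: 1.25(138.38) + 1.6(52.50) = 172.98 + 84.00 = 256.98
Eq. 3: 1.35(138.38) = 186.81
Eq. 4: 1.35(138.38) + 1.0(92.59) + 0.6(34.61) + 0.2(134.93) = 186.81 + 92.59 + 20.77 + 26.99 = 327.16
Eq. 5: 0.9(138.38) - 1.4(52.50) = 124.54 - 73.50 = 51.04
Eq. 6: 0.9(138.38) - 0.6(92.59) = 124.54 - 55.55 = 68.99
Eq. 7: 1.35(138.38) + 0.7(34.61) + 0.7(134.93) + 0.2(52.50) = 186.81 + 24.23 + 94.45 + 10.50 = 315.99
The controlling combination is 1, giving 372.26 kN·m.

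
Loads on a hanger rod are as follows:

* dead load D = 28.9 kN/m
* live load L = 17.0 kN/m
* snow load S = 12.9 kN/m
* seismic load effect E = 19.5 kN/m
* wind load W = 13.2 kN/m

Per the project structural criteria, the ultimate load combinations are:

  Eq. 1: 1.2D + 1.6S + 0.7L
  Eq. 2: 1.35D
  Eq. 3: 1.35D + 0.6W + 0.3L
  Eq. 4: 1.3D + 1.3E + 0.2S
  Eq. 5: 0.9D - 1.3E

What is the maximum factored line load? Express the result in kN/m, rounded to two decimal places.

67.22 kN/m

Eq. 1: 1.2(28.9) + 1.6(12.9) + 0.7(17.0) = 34.68 + 20.64 + 11.90 = 67.22
Eq. 2: 1.35(28.9) = 39.02
Eq. 3: 1.35(28.9) + 0.6(13.2) + 0.3(17.0) = 39.02 + 7.92 + 5.10 = 52.04
Eq. 4: 1.3(28.9) + 1.3(19.5) + 0.2(12.9) = 37.57 + 25.35 + 2.58 = 65.50
Eq. 5: 0.9(28.9) - 1.3(19.5) = 26.01 - 25.35 = 0.66
Combination 1 governs: w_u = 67.22 kN/m.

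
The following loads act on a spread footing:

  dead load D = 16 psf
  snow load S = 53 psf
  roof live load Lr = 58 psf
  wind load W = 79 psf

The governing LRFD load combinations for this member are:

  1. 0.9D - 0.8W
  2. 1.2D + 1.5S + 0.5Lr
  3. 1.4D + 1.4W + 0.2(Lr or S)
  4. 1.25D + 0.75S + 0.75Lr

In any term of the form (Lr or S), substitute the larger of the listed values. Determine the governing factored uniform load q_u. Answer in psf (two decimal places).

(Lr or S) → Lr = 58 psf.
1. 0.9(16) - 0.8(79) = 14.40 - 63.20 = -48.80
2. 1.2(16) + 1.5(53) + 0.5(58) = 19.20 + 79.50 + 29.00 = 127.70
3. 1.4(16) + 1.4(79) + 0.2(58) = 22.40 + 110.60 + 11.60 = 144.60
4. 1.25(16) + 0.75(53) + 0.75(58) = 20.00 + 39.75 + 43.50 = 103.25
The controlling combination is 3, giving 144.60 psf.

144.60 psf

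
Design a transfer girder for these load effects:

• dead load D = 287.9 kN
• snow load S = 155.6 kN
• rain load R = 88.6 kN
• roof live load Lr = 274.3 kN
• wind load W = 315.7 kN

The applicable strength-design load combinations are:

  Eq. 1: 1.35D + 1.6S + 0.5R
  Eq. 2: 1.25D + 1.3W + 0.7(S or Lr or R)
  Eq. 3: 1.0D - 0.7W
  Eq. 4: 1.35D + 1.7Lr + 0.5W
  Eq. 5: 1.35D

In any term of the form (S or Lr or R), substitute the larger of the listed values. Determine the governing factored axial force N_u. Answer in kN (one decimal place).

(S or Lr or R) → Lr = 274.3 kN.
Eq. 1: 1.35(287.9) + 1.6(155.6) + 0.5(88.6) = 681.9
Eq. 2: 1.25(287.9) + 1.3(315.7) + 0.7(274.3) = 962.3
Eq. 3: 1.0(287.9) - 0.7(315.7) = 66.9
Eq. 4: 1.35(287.9) + 1.7(274.3) + 0.5(315.7) = 1012.8
Eq. 5: 1.35(287.9) = 388.7
The controlling combination is 4, giving 1012.8 kN.

1012.8 kN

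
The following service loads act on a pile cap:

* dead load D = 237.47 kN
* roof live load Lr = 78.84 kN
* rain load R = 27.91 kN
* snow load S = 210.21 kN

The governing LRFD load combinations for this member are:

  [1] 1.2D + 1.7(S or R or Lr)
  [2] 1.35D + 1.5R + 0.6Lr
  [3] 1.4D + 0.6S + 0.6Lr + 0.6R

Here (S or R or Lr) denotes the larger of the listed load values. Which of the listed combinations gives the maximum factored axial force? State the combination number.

Combination 1

(S or R or Lr) → S = 210.21 kN.
[1] 1.2(237.47) + 1.7(210.21) = 284.96 + 357.36 = 642.32
[2] 1.35(237.47) + 1.5(27.91) + 0.6(78.84) = 320.58 + 41.87 + 47.30 = 409.75
[3] 1.4(237.47) + 0.6(210.21) + 0.6(78.84) + 0.6(27.91) = 522.63
The largest value is 642.32 kN from combination 1.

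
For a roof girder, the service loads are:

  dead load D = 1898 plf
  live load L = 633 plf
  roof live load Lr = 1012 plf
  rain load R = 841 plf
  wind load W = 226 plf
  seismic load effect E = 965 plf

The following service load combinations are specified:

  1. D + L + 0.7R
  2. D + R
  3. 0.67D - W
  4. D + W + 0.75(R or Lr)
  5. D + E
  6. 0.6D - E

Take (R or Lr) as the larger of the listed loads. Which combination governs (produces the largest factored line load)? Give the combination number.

Combination 1

(R or Lr) → Lr = 1012 plf.
1. 1.0(1898) + 1.0(633) + 0.7(841) = 1898.00 + 633.00 + 588.70 = 3119.70
2. 1.0(1898) + 1.0(841) = 1898.00 + 841.00 = 2739.00
3. 0.67(1898) - 1.0(226) = 1271.66 - 226.00 = 1045.66
4. 1.0(1898) + 1.0(226) + 0.75(1012) = 1898.00 + 226.00 + 759.00 = 2883.00
5. 1.0(1898) + 1.0(965) = 1898.00 + 965.00 = 2863.00
6. 0.6(1898) - 1.0(965) = 1138.80 - 965.00 = 173.80
The largest value is 3119.70 plf from combination 1.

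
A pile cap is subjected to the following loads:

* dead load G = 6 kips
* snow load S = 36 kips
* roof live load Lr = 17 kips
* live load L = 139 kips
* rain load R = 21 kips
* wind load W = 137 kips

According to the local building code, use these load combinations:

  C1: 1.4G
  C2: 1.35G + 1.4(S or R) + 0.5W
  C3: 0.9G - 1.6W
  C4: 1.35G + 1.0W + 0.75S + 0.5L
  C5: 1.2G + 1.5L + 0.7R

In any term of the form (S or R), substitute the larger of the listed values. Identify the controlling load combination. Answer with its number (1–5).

Combination 4

(S or R) → S = 36 kips.
C1: 1.4(6) = 8.4
C2: 1.35(6) + 1.4(36) + 0.5(137) = 8.1 + 50.4 + 68.5 = 127.0
C3: 0.9(6) - 1.6(137) = 5.4 - 219.2 = -213.8
C4: 1.35(6) + 1.0(137) + 0.75(36) + 0.5(139) = 8.1 + 137.0 + 27.0 + 69.5 = 241.6
C5: 1.2(6) + 1.5(139) + 0.7(21) = 7.2 + 208.5 + 14.7 = 230.4
The largest value is 241.6 kips from combination 4.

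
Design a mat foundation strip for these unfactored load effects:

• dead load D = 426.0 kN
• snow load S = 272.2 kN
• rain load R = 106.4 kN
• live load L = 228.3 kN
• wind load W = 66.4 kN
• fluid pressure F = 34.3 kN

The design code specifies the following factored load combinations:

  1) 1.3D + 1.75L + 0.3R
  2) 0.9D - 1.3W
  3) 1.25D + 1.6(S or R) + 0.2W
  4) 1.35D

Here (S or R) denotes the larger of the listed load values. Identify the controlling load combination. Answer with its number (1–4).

(S or R) → S = 272.2 kN.
1) 1.3(426.0) + 1.75(228.3) + 0.3(106.4) = 553.8 + 399.5 + 31.9 = 985.2
2) 0.9(426.0) - 1.3(66.4) = 383.4 - 86.3 = 297.1
3) 1.25(426.0) + 1.6(272.2) + 0.2(66.4) = 532.5 + 435.5 + 13.3 = 981.3
4) 1.35(426.0) = 575.1
The largest value is 985.2 kN from combination 1.

Combination 1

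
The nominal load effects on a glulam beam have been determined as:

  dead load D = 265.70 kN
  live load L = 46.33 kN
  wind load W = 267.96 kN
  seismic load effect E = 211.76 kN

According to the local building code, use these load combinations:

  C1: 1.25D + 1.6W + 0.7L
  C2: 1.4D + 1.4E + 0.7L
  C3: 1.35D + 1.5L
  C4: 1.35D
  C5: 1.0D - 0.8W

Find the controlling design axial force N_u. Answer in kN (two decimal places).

C1: 1.25(265.70) + 1.6(267.96) + 0.7(46.33) = 793.29
C2: 1.4(265.70) + 1.4(211.76) + 0.7(46.33) = 700.88
C3: 1.35(265.70) + 1.5(46.33) = 428.19
C4: 1.35(265.70) = 358.70
C5: 1.0(265.70) - 0.8(267.96) = 265.70 - 214.37 = 51.33
Maximum is from combination 1.

793.29 kN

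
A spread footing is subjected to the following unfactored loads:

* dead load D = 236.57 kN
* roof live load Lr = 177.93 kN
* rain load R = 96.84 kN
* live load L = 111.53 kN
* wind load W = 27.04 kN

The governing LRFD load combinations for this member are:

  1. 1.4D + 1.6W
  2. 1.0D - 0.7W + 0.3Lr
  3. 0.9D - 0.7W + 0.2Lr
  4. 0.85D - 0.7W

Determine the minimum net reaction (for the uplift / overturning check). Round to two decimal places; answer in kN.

182.16 kN

1. 1.4(236.57) + 1.6(27.04) = 331.20 + 43.26 = 374.46
2. 1.0(236.57) - 0.7(27.04) + 0.3(177.93) = 236.57 - 18.93 + 53.38 = 271.02
3. 0.9(236.57) - 0.7(27.04) + 0.2(177.93) = 212.91 - 18.93 + 35.59 = 229.57
4. 0.85(236.57) - 0.7(27.04) = 182.16
Combination 4 gives the minimum: 182.16 kN.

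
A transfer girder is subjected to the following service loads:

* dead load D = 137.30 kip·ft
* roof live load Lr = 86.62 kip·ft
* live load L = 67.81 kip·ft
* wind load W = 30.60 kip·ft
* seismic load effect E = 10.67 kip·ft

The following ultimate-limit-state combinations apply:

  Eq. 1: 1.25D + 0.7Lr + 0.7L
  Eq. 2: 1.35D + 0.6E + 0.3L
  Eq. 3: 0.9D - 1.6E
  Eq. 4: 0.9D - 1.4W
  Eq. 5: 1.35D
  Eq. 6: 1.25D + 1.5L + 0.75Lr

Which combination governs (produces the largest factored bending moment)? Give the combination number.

Combination 6

Eq. 1: 1.25(137.30) + 0.7(86.62) + 0.7(67.81) = 171.63 + 60.63 + 47.47 = 279.73
Eq. 2: 1.35(137.30) + 0.6(10.67) + 0.3(67.81) = 185.36 + 6.40 + 20.34 = 212.10
Eq. 3: 0.9(137.30) - 1.6(10.67) = 123.57 - 17.07 = 106.50
Eq. 4: 0.9(137.30) - 1.4(30.60) = 123.57 - 42.84 = 80.73
Eq. 5: 1.35(137.30) = 185.36
Eq. 6: 1.25(137.30) + 1.5(67.81) + 0.75(86.62) = 338.31
The largest value is 338.31 kip·ft from combination 6.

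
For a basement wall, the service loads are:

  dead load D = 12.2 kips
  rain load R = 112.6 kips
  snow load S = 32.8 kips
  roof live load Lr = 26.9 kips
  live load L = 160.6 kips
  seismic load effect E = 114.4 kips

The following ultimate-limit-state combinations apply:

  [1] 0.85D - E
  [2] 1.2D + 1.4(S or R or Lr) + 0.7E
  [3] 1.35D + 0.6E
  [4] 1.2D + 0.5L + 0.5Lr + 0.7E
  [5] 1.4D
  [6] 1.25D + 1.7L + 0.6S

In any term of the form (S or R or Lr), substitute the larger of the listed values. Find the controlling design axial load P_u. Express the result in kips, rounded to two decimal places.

(S or R or Lr) → R = 112.6 kips.
[1] 0.85(12.2) - 1.0(114.4) = 10.37 - 114.40 = -104.03
[2] 1.2(12.2) + 1.4(112.6) + 0.7(114.4) = 14.64 + 157.64 + 80.08 = 252.36
[3] 1.35(12.2) + 0.6(114.4) = 16.47 + 68.64 = 85.11
[4] 1.2(12.2) + 0.5(160.6) + 0.5(26.9) + 0.7(114.4) = 14.64 + 80.30 + 13.45 + 80.08 = 188.47
[5] 1.4(12.2) = 17.08
[6] 1.25(12.2) + 1.7(160.6) + 0.6(32.8) = 15.25 + 273.02 + 19.68 = 307.95
Combination 6 governs: P_u = 307.95 kips.

307.95 kips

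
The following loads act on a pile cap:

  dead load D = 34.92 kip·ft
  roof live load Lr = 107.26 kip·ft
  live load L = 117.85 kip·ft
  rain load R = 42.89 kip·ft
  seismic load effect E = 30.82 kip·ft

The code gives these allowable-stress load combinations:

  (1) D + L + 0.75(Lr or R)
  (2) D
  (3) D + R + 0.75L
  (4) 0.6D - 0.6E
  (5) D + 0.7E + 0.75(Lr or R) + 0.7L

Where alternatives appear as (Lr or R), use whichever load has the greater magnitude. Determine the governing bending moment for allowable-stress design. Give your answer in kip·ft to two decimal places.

(Lr or R) → Lr = 107.26 kip·ft.
(1) 1.0(34.92) + 1.0(117.85) + 0.75(107.26) = 34.92 + 117.85 + 80.45 = 233.22
(2) 1.0(34.92) = 34.92
(3) 1.0(34.92) + 1.0(42.89) + 0.75(117.85) = 34.92 + 42.89 + 88.39 = 166.20
(4) 0.6(34.92) - 0.6(30.82) = 20.95 - 18.49 = 2.46
(5) 1.0(34.92) + 0.7(30.82) + 0.75(107.26) + 0.7(117.85) = 219.43
Combination 1 governs: M = 233.22 kip·ft.

233.22 kip·ft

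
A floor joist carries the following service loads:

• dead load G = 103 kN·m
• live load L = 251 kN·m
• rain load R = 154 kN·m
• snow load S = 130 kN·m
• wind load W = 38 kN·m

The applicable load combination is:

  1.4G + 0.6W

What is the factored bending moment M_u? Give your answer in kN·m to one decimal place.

1.4(103) + 0.6(38) = 144.2 + 22.8 = 167.0
M_u = 167.0 kN·m.

167.0 kN·m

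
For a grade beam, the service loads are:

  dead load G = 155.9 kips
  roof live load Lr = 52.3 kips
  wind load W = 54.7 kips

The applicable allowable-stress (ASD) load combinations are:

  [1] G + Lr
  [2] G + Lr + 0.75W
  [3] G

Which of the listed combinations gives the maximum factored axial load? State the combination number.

[1] 1.0(155.9) + 1.0(52.3) = 155.90 + 52.30 = 208.20
[2] 1.0(155.9) + 1.0(52.3) + 0.75(54.7) = 155.90 + 52.30 + 41.03 = 249.23
[3] 1.0(155.9) = 155.90
The largest value is 249.23 kips from combination 2.

Combination 2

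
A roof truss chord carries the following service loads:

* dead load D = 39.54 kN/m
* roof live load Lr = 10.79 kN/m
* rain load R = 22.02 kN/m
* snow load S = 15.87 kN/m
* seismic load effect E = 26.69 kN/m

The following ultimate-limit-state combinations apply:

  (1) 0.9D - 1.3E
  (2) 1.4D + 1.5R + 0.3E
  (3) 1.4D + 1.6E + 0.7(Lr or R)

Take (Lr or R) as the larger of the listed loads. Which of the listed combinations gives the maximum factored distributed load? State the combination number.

(Lr or R) → R = 22.02 kN/m.
(1) 0.9(39.54) - 1.3(26.69) = 0.89
(2) 1.4(39.54) + 1.5(22.02) + 0.3(26.69) = 96.39
(3) 1.4(39.54) + 1.6(26.69) + 0.7(22.02) = 113.47
The largest value is 113.47 kN/m from combination 3.

Combination 3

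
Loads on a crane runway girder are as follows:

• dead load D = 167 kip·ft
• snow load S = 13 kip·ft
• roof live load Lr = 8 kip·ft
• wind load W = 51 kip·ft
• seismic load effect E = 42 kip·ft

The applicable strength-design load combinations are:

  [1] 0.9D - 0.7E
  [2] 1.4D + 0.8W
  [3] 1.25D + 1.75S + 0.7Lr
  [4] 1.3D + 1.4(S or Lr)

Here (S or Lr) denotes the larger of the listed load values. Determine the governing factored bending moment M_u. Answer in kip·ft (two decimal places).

(S or Lr) → S = 13 kip·ft.
[1] 0.9(167) - 0.7(42) = 120.90
[2] 1.4(167) + 0.8(51) = 274.60
[3] 1.25(167) + 1.75(13) + 0.7(8) = 237.10
[4] 1.3(167) + 1.4(13) = 235.30
Maximum is from combination 2.

274.60 kip·ft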